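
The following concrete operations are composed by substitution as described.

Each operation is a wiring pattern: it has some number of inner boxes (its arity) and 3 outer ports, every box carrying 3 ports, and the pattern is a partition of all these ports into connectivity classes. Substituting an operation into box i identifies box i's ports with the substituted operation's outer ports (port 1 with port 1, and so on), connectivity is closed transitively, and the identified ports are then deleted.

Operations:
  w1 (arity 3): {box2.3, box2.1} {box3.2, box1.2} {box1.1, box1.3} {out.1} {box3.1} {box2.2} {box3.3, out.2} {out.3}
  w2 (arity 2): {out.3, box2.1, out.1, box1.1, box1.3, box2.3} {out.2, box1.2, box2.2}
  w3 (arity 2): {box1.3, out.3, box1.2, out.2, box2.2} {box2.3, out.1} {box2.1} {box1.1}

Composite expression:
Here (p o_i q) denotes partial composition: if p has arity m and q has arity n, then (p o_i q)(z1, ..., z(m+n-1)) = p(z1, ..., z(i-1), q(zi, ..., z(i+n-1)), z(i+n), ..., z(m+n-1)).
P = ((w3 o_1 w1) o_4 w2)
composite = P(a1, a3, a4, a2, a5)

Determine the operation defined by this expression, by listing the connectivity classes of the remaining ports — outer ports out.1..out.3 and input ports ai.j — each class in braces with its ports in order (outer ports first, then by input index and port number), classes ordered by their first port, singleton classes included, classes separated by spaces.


{out.1, a2.1, a2.3, a5.1, a5.3} {out.2, out.3, a2.2, a4.3, a5.2} {a1.1, a1.3} {a1.2, a4.2} {a3.1, a3.3} {a3.2} {a4.1}


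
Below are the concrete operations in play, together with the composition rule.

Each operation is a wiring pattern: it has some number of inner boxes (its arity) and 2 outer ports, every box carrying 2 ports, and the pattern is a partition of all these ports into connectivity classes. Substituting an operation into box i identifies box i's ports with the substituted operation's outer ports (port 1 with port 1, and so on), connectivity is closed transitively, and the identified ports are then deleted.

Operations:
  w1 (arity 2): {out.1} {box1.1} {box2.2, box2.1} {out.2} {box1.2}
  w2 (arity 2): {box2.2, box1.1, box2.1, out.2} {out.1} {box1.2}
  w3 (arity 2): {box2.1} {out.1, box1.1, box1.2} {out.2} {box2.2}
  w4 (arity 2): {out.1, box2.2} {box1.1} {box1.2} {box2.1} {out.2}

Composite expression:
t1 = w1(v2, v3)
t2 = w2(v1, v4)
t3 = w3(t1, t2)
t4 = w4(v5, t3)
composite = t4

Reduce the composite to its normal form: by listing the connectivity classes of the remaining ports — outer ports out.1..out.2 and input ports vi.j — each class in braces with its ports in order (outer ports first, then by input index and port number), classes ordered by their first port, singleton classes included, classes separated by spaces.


{out.1} {out.2} {v1.1, v4.1, v4.2} {v1.2} {v2.1} {v2.2} {v3.1, v3.2} {v5.1} {v5.2}

Two ports join when wires chain via w4-identified ports.
composing w1 on (v2, v3), with out.j its own outer ports: {out.1} {out.2} {v2.1} {v2.2} {v3.1, v3.2}
composing w2 on (v1, v4), with out.j its own outer ports: {out.1} {out.2, v1.1, v4.1, v4.2} {v1.2}
composing w3 on (v2, v3, v1, v4), with out.j its own outer ports: {out.1} {out.2} {v1.1, v4.1, v4.2} {v1.2} {v2.1} {v2.2} {v3.1, v3.2}
composing w4 on (v5, v2, v3, v1, v4), with out.j its own outer ports: {out.1} {out.2} {v1.1, v4.1, v4.2} {v1.2} {v2.1} {v2.2} {v3.1, v3.2} {v5.1} {v5.2}


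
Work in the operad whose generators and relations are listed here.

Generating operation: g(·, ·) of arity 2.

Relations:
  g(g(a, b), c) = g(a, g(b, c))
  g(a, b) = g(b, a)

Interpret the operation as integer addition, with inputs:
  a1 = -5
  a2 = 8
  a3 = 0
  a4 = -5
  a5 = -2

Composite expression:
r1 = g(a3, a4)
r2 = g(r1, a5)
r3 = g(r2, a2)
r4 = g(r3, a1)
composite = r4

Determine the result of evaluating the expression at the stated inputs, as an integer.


-4

g(a3, a4) = -5
g(g(a3, a4), a5) = -7
g(g(g(a3, a4), a5), a2) = 1
g(g(g(g(a3, a4), a5), a2), a1) = -4


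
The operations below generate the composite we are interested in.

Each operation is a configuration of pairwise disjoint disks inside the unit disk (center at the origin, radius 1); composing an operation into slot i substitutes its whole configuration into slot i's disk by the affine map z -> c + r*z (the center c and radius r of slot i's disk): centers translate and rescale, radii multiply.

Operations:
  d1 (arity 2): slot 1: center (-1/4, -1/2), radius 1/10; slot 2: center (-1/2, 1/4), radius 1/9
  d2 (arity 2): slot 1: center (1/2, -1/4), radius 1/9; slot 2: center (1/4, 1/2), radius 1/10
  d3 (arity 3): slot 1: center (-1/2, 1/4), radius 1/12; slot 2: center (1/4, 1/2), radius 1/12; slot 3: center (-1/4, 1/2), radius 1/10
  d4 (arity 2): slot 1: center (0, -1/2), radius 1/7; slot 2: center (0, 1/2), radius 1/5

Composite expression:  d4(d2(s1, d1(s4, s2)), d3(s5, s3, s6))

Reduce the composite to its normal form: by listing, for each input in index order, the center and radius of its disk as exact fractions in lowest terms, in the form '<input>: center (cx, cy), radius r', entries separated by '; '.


Affine substitution under d4: radii multiply and s-centers shift.
for s1, the 2-step affine chain lands on center (1/14, -15/28), radius 1/63
for s4, the 3-step affine chain lands on center (9/280, -61/140), radius 1/700
for s2, the 3-step affine chain lands on center (1/35, -17/40), radius 1/630
for s5, the 2-step affine chain lands on center (-1/10, 11/20), radius 1/60
for s3, the 2-step affine chain lands on center (1/20, 3/5), radius 1/60
for s6, the 2-step affine chain lands on center (-1/20, 3/5), radius 1/50

s1: center (1/14, -15/28), radius 1/63; s2: center (1/35, -17/40), radius 1/630; s3: center (1/20, 3/5), radius 1/60; s4: center (9/280, -61/140), radius 1/700; s5: center (-1/10, 11/20), radius 1/60; s6: center (-1/20, 3/5), radius 1/50


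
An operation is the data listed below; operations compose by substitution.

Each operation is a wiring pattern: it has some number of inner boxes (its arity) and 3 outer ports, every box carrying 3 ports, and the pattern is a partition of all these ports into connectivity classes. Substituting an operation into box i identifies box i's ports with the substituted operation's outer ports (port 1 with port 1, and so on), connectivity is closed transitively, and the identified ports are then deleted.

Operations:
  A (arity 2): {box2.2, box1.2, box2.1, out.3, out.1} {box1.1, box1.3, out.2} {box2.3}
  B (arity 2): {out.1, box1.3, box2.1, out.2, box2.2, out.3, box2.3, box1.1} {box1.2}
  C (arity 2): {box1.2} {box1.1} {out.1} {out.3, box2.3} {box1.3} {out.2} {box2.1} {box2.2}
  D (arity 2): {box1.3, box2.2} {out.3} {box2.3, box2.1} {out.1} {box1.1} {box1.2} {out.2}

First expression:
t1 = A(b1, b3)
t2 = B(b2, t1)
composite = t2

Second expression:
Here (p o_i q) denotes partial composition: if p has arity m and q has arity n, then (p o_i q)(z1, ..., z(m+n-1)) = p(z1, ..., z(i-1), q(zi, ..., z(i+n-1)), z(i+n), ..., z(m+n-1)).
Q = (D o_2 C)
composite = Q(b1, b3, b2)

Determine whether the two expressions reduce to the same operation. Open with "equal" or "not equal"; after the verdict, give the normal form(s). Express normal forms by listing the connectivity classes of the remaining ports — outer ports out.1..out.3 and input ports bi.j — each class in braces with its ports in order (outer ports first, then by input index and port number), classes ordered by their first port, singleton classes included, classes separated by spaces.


not equal: they reduce to {out.1, out.2, out.3, b1.1, b1.2, b1.3, b2.1, b2.3, b3.1, b3.2} {b2.2} {b3.3} and {out.1} {out.2} {out.3} {b1.1} {b1.2} {b1.3} {b2.1} {b2.2} {b2.3} {b3.1} {b3.2} {b3.3}

Reducing the first expression gives {out.1, out.2, out.3, b1.1, b1.2, b1.3, b2.1, b2.3, b3.1, b3.2} {b2.2} {b3.3}
Reducing the second expression gives {out.1} {out.2} {out.3} {b1.1} {b1.2} {b1.3} {b2.1} {b2.2} {b2.3} {b3.1} {b3.2} {b3.3}
The forms do not match — not equal.


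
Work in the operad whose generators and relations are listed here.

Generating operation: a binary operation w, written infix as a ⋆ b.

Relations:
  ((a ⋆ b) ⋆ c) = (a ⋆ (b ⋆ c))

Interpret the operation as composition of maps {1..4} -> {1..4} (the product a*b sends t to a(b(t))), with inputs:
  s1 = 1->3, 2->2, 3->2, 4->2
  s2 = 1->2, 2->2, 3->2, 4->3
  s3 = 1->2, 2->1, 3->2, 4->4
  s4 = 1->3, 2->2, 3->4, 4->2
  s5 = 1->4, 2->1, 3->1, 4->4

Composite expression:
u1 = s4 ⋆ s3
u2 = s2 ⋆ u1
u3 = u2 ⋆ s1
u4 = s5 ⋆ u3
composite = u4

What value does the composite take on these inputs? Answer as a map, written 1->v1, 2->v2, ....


1->1, 2->1, 3->1, 4->1


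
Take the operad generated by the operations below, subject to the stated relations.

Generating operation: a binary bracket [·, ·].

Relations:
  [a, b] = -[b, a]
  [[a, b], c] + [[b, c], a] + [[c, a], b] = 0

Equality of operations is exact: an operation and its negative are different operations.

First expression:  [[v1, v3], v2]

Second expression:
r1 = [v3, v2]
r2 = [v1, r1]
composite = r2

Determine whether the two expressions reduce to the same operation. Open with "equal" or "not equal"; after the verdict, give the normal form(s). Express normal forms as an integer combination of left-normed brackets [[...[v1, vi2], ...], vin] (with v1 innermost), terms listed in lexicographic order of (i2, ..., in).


not equal: they reduce to [[v1, v3], v2] and -[[v1, v2], v3] + [[v1, v3], v2]


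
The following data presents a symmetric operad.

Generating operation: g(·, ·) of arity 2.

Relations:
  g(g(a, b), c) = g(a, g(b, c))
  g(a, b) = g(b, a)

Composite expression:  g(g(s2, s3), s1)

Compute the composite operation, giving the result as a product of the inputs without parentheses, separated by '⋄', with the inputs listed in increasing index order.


s1 ⋄ s2 ⋄ s3


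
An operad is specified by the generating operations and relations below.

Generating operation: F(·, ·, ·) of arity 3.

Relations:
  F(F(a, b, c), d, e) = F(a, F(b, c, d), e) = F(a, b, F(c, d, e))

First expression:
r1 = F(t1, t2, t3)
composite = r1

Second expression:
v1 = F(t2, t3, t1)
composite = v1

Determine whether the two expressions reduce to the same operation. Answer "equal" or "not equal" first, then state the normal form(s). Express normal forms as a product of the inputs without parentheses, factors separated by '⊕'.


not equal; first: t1 ⊕ t2 ⊕ t3; second: t2 ⊕ t3 ⊕ t1

The first composite normalizes to t1 ⊕ t2 ⊕ t3
The second composite normalizes to t2 ⊕ t3 ⊕ t1
No match — not equal.


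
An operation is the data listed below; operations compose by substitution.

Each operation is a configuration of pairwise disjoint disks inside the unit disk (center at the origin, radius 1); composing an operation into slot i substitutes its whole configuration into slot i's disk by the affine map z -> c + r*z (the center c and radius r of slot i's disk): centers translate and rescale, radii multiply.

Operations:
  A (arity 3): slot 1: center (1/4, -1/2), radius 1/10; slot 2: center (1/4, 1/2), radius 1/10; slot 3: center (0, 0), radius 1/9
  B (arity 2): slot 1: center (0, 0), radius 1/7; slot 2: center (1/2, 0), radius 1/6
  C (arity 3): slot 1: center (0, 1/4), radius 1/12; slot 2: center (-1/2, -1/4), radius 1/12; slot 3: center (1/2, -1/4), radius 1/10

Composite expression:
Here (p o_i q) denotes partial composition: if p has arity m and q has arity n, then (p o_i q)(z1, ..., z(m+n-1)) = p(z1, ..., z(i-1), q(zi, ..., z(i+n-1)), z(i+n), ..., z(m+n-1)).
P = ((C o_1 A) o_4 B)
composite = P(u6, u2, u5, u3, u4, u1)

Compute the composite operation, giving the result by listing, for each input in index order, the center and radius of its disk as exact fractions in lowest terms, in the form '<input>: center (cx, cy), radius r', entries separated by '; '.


u1: center (1/2, -1/4), radius 1/10; u2: center (1/48, 7/24), radius 1/120; u3: center (-1/2, -1/4), radius 1/84; u4: center (-11/24, -1/4), radius 1/72; u5: center (0, 1/4), radius 1/108; u6: center (1/48, 5/24), radius 1/120

Affine substitution under C: radii multiply and u-centers shift.
for u6, the 2-step affine chain lands on center (1/48, 5/24), radius 1/120
for u2, the 2-step affine chain lands on center (1/48, 7/24), radius 1/120
for u5, the 2-step affine chain lands on center (0, 1/4), radius 1/108
for u3, the 2-step affine chain lands on center (-1/2, -1/4), radius 1/84
for u4, the 2-step affine chain lands on center (-11/24, -1/4), radius 1/72
for u1, the 1-step affine chain lands on center (1/2, -1/4), radius 1/10


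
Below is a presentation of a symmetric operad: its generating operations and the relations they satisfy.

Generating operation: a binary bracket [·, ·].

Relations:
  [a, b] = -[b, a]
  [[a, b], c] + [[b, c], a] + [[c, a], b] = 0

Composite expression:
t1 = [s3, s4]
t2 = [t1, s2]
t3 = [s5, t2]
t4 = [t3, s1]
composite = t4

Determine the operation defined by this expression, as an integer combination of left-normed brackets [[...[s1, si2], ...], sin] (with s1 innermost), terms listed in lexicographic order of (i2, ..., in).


Antisymmetry and Jacobi reduce to s1-anchored left-normed brackets.
Composite bracket: [[s5, [[s3, s4], s2]], s1]
Expanding via [a, b] = ab - ba: 16 signed words (2^4 = 16).
Keep just the words that open with s1:
  from s1s2s3s4s5, sign -1: term -[[[[s1, s2], s3], s4], s5]
  from s1s2s4s3s5, sign +1: term +[[[[s1, s2], s4], s3], s5]
  from s1s3s4s2s5, sign +1: term +[[[[s1, s3], s4], s2], s5]
  from s1s4s3s2s5, sign -1: term -[[[[s1, s4], s3], s2], s5]
  from s1s5s2s3s4, sign +1: term +[[[[s1, s5], s2], s3], s4]
  from s1s5s2s4s3, sign -1: term -[[[[s1, s5], s2], s4], s3]
  from s1s5s3s4s2, sign -1: term -[[[[s1, s5], s3], s4], s2]
  from s1s5s4s3s2, sign +1: term +[[[[s1, s5], s4], s3], s2]

-[[[[s1, s2], s3], s4], s5] + [[[[s1, s2], s4], s3], s5] + [[[[s1, s3], s4], s2], s5] - [[[[s1, s4], s3], s2], s5] + [[[[s1, s5], s2], s3], s4] - [[[[s1, s5], s2], s4], s3] - [[[[s1, s5], s3], s4], s2] + [[[[s1, s5], s4], s3], s2]


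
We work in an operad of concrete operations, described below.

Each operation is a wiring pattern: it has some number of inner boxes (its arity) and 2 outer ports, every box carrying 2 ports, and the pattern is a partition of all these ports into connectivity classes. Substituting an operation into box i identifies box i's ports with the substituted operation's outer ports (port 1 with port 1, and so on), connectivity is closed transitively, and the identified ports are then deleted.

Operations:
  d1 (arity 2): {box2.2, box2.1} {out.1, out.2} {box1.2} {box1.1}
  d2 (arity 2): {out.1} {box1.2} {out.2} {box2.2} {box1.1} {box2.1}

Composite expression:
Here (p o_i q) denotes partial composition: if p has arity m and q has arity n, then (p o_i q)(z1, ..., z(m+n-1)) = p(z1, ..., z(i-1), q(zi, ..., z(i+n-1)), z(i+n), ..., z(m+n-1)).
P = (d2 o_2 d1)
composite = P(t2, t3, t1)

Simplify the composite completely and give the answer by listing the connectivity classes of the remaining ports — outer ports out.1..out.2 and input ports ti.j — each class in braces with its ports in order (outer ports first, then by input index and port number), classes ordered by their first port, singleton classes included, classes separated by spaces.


{out.1} {out.2} {t1.1, t1.2} {t2.1} {t2.2} {t3.1} {t3.2}


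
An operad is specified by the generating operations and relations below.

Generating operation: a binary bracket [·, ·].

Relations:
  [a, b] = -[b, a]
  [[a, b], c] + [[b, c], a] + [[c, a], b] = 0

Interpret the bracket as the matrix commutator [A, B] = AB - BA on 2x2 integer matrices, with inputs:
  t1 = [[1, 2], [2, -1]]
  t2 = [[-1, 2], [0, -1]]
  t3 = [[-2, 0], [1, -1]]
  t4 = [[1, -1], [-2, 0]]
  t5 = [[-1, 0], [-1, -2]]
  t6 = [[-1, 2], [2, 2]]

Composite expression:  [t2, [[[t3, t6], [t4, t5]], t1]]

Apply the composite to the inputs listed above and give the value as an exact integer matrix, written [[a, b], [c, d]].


[[-48, -48], [0, 48]]

[t3, t6] = [[-2, -2], [-1, 2]]
[t4, t5] = [[1, 1], [-1, -1]]
[[t3, t6], [t4, t5]] = [[3, 0], [-6, -3]]
[[[t3, t6], [t4, t5]], t1] = [[12, 12], [-24, -12]]
[t2, [[[t3, t6], [t4, t5]], t1]] = [[-48, -48], [0, 48]]


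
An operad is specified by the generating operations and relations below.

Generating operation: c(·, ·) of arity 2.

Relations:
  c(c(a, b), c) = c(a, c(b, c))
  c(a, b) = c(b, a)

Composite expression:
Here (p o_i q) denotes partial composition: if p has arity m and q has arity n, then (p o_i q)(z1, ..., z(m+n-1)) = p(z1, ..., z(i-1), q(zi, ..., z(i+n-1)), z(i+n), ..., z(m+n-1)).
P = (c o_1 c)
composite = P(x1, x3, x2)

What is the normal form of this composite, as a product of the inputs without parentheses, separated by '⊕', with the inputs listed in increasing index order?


x1 ⊕ x2 ⊕ x3

Any arrangement under c is one operation, so sort the x-inputs.
c(x1, x3) flattens to x1 ⊕ x3
c(c(x1, x3), x2) flattens to x1 ⊕ x3 ⊕ x2
rearranged into index order: x1 ⊕ x2 ⊕ x3


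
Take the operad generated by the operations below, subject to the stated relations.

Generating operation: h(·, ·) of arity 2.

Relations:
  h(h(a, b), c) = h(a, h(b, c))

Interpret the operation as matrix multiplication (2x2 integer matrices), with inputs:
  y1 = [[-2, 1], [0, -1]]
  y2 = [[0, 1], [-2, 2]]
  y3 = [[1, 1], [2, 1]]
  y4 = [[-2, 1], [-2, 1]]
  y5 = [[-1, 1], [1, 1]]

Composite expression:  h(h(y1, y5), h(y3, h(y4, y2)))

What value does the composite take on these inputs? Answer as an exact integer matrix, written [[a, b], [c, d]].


h(y1, y5) = [[3, -1], [-1, -1]]
h(y4, y2) = [[-2, 0], [-2, 0]]
h(y3, h(y4, y2)) = [[-4, 0], [-6, 0]]
h(h(y1, y5), h(y3, h(y4, y2))) = [[-6, 0], [10, 0]]

[[-6, 0], [10, 0]]


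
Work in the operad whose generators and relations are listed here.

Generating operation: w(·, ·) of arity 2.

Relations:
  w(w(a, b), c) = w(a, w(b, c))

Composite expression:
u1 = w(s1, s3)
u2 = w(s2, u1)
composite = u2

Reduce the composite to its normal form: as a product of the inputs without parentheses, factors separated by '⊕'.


s2 ⊕ s1 ⊕ s3

The w-tree's shape is irrelevant; the s-reading-order decides.
w(s1, s3) linearizes to s1 ⊕ s3
w(s2, w(s1, s3)) linearizes to s2 ⊕ s1 ⊕ s3


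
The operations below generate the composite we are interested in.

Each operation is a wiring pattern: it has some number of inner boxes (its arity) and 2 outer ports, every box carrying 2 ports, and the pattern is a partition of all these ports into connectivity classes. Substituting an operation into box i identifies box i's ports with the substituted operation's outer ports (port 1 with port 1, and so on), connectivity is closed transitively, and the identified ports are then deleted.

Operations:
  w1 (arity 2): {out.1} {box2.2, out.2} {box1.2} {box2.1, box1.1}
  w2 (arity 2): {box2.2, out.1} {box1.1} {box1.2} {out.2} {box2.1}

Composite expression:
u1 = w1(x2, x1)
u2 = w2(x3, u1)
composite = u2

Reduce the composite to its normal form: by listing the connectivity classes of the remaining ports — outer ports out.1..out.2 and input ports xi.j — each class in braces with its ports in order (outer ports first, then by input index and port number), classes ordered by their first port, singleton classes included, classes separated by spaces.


{out.1, x1.2} {out.2} {x1.1, x2.1} {x2.2} {x3.1} {x3.2}

Treat the ports identified at w2 as solder joints: merge, then drop.
through w1, on inputs (x2, x1): {out.1} {out.2, x1.2} {x1.1, x2.1} {x2.2} (out.j = stage outer ports)
through w2, on inputs (x3, x2, x1): {out.1, x1.2} {out.2} {x1.1, x2.1} {x2.2} {x3.1} {x3.2} (out.j = stage outer ports)


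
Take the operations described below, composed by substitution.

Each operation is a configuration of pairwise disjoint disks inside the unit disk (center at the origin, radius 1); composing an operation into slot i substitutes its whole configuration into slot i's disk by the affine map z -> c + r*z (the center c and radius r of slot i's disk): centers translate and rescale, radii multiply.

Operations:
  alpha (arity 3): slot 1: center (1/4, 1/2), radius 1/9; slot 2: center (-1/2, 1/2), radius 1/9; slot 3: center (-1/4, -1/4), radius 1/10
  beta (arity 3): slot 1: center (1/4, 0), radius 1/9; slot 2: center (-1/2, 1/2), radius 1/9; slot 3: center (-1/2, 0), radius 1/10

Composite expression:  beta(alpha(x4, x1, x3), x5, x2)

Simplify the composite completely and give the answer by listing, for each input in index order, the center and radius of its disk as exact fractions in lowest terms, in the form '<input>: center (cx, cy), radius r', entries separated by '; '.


Below beta, radii multiply path by path; the x-disk centers shift.
x4: after 2 affine steps, its disk has center (5/18, 1/18), radius 1/81
x1: after 2 affine steps, its disk has center (7/36, 1/18), radius 1/81
x3: after 2 affine steps, its disk has center (2/9, -1/36), radius 1/90
x5: after 1 affine step, its disk has center (-1/2, 1/2), radius 1/9
x2: after 1 affine step, its disk has center (-1/2, 0), radius 1/10

x1: center (7/36, 1/18), radius 1/81; x2: center (-1/2, 0), radius 1/10; x3: center (2/9, -1/36), radius 1/90; x4: center (5/18, 1/18), radius 1/81; x5: center (-1/2, 1/2), radius 1/9


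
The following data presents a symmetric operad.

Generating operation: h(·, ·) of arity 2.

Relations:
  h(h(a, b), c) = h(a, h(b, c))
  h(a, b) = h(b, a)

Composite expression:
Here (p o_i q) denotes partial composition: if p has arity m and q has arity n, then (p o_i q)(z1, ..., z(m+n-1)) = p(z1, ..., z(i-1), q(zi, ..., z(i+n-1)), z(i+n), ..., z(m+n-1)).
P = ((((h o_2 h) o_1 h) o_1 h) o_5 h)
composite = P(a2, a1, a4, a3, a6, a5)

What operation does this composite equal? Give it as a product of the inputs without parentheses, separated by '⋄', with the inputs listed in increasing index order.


Shape and order are irrelevant to h; the a-input set decides.
h(a2, a1) unparenthesizes to a2 ⋄ a1
h(h(a2, a1), a4) unparenthesizes to a2 ⋄ a1 ⋄ a4
h(a6, a5) unparenthesizes to a6 ⋄ a5
h(a3, h(a6, a5)) unparenthesizes to a3 ⋄ a6 ⋄ a5
h(h(h(a2, a1), a4), h(a3, h(a6, a5))) unparenthesizes to a2 ⋄ a1 ⋄ a4 ⋄ a3 ⋄ a6 ⋄ a5
reordering the factors by index: a1 ⋄ a2 ⋄ a3 ⋄ a4 ⋄ a5 ⋄ a6

a1 ⋄ a2 ⋄ a3 ⋄ a4 ⋄ a5 ⋄ a6


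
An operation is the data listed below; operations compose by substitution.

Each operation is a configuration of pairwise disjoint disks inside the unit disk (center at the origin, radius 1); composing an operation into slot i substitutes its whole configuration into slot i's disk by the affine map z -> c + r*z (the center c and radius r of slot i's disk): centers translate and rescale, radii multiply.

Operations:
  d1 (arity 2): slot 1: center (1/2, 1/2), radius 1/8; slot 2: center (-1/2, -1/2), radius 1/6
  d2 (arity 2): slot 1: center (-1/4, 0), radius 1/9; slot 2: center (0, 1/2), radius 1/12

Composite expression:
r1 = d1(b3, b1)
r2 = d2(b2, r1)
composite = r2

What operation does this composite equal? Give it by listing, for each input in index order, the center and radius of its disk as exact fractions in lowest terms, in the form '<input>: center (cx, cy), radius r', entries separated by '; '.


Each b-disk chains the slot maps above it in d2; radii multiply.
input b2: composing its 1 substitution step yields center (-1/4, 0), radius 1/9
input b3: composing its 2 substitution steps yields center (1/24, 13/24), radius 1/96
input b1: composing its 2 substitution steps yields center (-1/24, 11/24), radius 1/72

b1: center (-1/24, 11/24), radius 1/72; b2: center (-1/4, 0), radius 1/9; b3: center (1/24, 13/24), radius 1/96


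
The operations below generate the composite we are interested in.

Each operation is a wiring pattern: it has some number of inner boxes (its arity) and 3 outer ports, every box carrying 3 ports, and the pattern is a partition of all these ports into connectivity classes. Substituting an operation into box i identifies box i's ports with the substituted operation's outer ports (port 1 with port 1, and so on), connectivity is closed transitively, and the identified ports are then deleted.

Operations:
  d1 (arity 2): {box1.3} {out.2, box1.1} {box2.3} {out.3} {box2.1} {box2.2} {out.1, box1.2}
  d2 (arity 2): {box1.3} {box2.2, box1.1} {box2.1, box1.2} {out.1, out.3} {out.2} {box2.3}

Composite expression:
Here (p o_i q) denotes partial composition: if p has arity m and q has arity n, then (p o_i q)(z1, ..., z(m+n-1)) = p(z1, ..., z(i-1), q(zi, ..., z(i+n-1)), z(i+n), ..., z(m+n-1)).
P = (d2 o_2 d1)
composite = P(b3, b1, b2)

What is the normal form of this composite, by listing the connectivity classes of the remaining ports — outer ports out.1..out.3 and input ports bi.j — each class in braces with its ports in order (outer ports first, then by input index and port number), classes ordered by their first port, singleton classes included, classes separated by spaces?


{out.1, out.3} {out.2} {b1.1, b3.1} {b1.2, b3.2} {b1.3} {b2.1} {b2.2} {b2.3} {b3.3}

After gluing at d2, chains via deleted ports link the b-ports.
after d1, the pattern on (b1, b2) reads {out.1, b1.2} {out.2, b1.1} {out.3} {b1.3} {b2.1} {b2.2} {b2.3} (out.j = its outer ports)
after d2, the pattern on (b3, b1, b2) reads {out.1, out.3} {out.2} {b1.1, b3.1} {b1.2, b3.2} {b1.3} {b2.1} {b2.2} {b2.3} {b3.3} (out.j = its outer ports)


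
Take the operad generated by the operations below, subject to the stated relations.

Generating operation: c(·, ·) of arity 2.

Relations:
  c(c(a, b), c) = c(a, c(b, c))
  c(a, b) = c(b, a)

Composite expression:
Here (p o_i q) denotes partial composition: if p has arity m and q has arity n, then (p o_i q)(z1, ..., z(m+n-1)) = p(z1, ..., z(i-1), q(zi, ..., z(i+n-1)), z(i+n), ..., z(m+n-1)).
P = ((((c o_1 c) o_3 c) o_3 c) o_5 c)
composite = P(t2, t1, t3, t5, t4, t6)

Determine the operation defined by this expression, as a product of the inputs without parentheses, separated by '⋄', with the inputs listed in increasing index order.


t1 ⋄ t2 ⋄ t3 ⋄ t4 ⋄ t5 ⋄ t6

Reordering under c is free, so list the t-inputs canonically.
c(t2, t1) linearizes to t2 ⋄ t1
c(t3, t5) linearizes to t3 ⋄ t5
c(t4, t6) linearizes to t4 ⋄ t6
c(c(t3, t5), c(t4, t6)) linearizes to t3 ⋄ t5 ⋄ t4 ⋄ t6
c(c(t2, t1), c(c(t3, t5), c(t4, t6))) linearizes to t2 ⋄ t1 ⋄ t3 ⋄ t5 ⋄ t4 ⋄ t6
reordering the factors by index: t1 ⋄ t2 ⋄ t3 ⋄ t4 ⋄ t5 ⋄ t6


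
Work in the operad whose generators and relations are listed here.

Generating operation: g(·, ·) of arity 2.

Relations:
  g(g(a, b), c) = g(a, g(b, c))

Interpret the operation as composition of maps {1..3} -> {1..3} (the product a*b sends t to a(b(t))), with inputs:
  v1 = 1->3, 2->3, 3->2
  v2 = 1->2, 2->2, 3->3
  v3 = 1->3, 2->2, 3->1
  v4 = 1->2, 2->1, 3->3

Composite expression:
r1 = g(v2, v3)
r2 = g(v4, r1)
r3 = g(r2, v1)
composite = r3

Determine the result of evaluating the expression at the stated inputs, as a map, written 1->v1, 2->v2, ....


1->1, 2->1, 3->1

g(v2, v3) = 1->3, 2->2, 3->2
g(v4, g(v2, v3)) = 1->3, 2->1, 3->1
g(g(v4, g(v2, v3)), v1) = 1->1, 2->1, 3->1


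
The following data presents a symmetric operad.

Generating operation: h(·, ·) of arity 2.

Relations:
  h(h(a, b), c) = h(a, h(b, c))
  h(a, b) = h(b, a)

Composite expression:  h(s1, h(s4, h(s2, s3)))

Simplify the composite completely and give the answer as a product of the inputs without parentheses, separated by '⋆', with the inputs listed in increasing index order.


s1 ⋆ s2 ⋆ s3 ⋆ s4

Reordering under h is free, so list the s-inputs canonically.
h(s2, s3) reduces to s2 ⋆ s3
h(s4, h(s2, s3)) reduces to s4 ⋆ s2 ⋆ s3
h(s1, h(s4, h(s2, s3))) reduces to s1 ⋆ s4 ⋆ s2 ⋆ s3
reordering the factors by index: s1 ⋆ s2 ⋆ s3 ⋆ s4


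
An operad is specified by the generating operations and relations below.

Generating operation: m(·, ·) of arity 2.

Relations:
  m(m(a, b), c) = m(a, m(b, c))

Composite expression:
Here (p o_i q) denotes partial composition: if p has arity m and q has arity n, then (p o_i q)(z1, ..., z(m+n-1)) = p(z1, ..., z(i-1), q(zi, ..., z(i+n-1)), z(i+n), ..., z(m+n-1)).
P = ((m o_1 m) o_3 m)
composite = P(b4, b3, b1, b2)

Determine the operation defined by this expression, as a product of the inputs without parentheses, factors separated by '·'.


b4 · b3 · b1 · b2

Associativity of m dissolves the nesting; only the b-input order survives.
m(b4, b3) reduces to b4 · b3
m(b1, b2) reduces to b1 · b2
m(m(b4, b3), m(b1, b2)) reduces to b4 · b3 · b1 · b2


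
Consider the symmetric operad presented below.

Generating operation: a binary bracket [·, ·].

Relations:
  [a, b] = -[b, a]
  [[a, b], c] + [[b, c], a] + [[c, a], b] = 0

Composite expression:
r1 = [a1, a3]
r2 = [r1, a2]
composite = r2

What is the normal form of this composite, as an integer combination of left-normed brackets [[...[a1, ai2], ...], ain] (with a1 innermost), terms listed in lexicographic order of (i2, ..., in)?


[[a1, a3], a2]

Left-normed coefficients sit on the a1-initial expansion words.
Composite bracket: [[a1, a3], a2]
Applying ab - ba throughout gives 4 signed words (2^2 = 4).
Keep just the words that open with a1:
  the word a1a3a2 carries sign +1 and contributes +[[a1, a3], a2]


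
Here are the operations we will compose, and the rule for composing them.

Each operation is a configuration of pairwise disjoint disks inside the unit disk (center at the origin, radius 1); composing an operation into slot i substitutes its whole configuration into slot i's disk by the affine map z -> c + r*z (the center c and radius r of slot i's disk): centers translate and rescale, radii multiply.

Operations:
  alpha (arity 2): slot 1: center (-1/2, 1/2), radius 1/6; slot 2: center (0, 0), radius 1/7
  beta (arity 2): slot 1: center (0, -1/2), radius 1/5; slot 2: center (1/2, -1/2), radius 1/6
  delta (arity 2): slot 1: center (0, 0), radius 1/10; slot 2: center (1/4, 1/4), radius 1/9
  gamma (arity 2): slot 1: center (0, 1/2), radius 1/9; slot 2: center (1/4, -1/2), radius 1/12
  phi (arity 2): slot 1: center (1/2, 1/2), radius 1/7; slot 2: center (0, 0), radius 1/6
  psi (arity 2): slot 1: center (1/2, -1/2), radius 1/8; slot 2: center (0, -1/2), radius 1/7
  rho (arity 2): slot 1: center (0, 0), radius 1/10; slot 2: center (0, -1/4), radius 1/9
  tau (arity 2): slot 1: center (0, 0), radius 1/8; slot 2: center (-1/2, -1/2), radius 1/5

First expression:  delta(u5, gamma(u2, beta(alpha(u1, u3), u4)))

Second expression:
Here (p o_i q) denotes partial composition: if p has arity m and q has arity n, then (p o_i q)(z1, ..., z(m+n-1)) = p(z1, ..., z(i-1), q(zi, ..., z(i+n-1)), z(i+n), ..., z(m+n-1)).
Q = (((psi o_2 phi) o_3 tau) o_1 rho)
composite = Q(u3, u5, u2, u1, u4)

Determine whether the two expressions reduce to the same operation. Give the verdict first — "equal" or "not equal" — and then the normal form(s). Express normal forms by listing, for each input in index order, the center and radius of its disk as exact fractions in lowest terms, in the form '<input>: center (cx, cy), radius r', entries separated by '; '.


not equal; first: u1: center (299/1080, 103/540), radius 1/3240; u2: center (1/4, 11/36), radius 1/81; u3: center (5/18, 41/216), radius 1/3780; u4: center (61/216, 41/216), radius 1/648; u5: center (0, 0), radius 1/10; second: u1: center (0, -1/2), radius 1/336; u2: center (1/14, -3/7), radius 1/49; u3: center (1/2, -1/2), radius 1/80; u4: center (-1/84, -43/84), radius 1/210; u5: center (1/2, -17/32), radius 1/72

The first expression reduces to u1: center (299/1080, 103/540), radius 1/3240; u2: center (1/4, 11/36), radius 1/81; u3: center (5/18, 41/216), radius 1/3780; u4: center (61/216, 41/216), radius 1/648; u5: center (0, 0), radius 1/10
The second expression reduces to u1: center (0, -1/2), radius 1/336; u2: center (1/14, -3/7), radius 1/49; u3: center (1/2, -1/2), radius 1/80; u4: center (-1/84, -43/84), radius 1/210; u5: center (1/2, -17/32), radius 1/72
Distinct normal forms: not equal.


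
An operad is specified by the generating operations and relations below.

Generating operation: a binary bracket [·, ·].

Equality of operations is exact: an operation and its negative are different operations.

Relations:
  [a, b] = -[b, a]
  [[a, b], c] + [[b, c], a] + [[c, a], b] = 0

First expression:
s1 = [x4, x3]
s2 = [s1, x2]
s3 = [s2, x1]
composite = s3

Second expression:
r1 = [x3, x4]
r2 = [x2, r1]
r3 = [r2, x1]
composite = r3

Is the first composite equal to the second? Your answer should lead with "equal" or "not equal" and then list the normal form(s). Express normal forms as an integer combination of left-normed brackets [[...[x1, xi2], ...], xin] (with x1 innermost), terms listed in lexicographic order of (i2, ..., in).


equal: each reduces to -[[[x1, x2], x3], x4] + [[[x1, x2], x4], x3] + [[[x1, x3], x4], x2] - [[[x1, x4], x3], x2]

Normal form of the first expression: -[[[x1, x2], x3], x4] + [[[x1, x2], x4], x3] + [[[x1, x3], x4], x2] - [[[x1, x4], x3], x2]
Normal form of the second expression: -[[[x1, x2], x3], x4] + [[[x1, x2], x4], x3] + [[[x1, x3], x4], x2] - [[[x1, x4], x3], x2]
Same normal form: equal.


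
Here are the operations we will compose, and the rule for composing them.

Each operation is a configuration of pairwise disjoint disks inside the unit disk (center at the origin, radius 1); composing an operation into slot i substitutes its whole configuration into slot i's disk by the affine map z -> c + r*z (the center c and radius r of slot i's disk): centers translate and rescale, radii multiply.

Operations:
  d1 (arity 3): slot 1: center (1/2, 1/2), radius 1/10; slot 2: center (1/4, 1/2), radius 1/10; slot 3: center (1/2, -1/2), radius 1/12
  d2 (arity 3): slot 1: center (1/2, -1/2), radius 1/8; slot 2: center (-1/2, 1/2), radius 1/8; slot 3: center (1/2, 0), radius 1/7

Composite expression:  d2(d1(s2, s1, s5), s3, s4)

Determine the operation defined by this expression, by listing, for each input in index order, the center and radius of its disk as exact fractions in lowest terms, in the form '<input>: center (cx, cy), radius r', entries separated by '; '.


Each s-disk chains the slot maps above it in d2; radii multiply.
input s2: applying the 2 nested substitutions gives center (9/16, -7/16), radius 1/80
input s1: applying the 2 nested substitutions gives center (17/32, -7/16), radius 1/80
input s5: applying the 2 nested substitutions gives center (9/16, -9/16), radius 1/96
input s3: applying the 1 nested substitution gives center (-1/2, 1/2), radius 1/8
input s4: applying the 1 nested substitution gives center (1/2, 0), radius 1/7

s1: center (17/32, -7/16), radius 1/80; s2: center (9/16, -7/16), radius 1/80; s3: center (-1/2, 1/2), radius 1/8; s4: center (1/2, 0), radius 1/7; s5: center (9/16, -9/16), radius 1/96


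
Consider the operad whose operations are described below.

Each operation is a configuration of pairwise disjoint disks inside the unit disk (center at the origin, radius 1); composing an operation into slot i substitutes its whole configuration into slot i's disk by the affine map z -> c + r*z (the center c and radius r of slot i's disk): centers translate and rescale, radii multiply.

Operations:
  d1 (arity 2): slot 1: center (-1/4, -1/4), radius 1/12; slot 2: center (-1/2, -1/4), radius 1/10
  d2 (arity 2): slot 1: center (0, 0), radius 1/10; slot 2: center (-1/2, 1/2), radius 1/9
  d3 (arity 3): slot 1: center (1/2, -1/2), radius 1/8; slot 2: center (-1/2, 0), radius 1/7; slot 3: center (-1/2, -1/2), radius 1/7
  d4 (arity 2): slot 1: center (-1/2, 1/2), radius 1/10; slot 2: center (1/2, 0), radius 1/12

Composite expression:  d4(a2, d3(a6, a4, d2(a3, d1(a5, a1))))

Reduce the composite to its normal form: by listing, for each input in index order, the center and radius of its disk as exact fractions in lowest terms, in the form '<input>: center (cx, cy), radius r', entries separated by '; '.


Only the slot chain above each a matters under d4; compose those maps.
input a2: applying the 1 nested substitution gives center (-1/2, 1/2), radius 1/10
input a6: applying the 2 nested substitutions gives center (13/24, -1/24), radius 1/96
input a4: applying the 2 nested substitutions gives center (11/24, 0), radius 1/84
input a3: applying the 3 nested substitutions gives center (11/24, -1/24), radius 1/840
input a5: applying the 4 nested substitutions gives center (1367/3024, -109/3024), radius 1/9072
input a1: applying the 4 nested substitutions gives center (683/1512, -109/3024), radius 1/7560

a1: center (683/1512, -109/3024), radius 1/7560; a2: center (-1/2, 1/2), radius 1/10; a3: center (11/24, -1/24), radius 1/840; a4: center (11/24, 0), radius 1/84; a5: center (1367/3024, -109/3024), radius 1/9072; a6: center (13/24, -1/24), radius 1/96


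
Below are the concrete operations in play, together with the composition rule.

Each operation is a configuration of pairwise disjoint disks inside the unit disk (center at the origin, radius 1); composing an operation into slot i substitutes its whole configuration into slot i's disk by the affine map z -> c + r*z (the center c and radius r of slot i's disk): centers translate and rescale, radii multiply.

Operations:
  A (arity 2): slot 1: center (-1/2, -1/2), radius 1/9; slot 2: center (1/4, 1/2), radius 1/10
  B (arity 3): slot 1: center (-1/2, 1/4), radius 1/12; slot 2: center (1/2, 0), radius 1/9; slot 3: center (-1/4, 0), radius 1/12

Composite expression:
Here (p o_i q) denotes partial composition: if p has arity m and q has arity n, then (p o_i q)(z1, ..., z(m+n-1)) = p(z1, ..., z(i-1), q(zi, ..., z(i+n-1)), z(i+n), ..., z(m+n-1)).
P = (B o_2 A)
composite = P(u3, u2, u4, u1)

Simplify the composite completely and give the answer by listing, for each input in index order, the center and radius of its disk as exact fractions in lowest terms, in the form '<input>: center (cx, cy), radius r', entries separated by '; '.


u1: center (-1/4, 0), radius 1/12; u2: center (4/9, -1/18), radius 1/81; u3: center (-1/2, 1/4), radius 1/12; u4: center (19/36, 1/18), radius 1/90

Follow each u-input down from B: c' goes to c + r*c', radius to r*r'.
tracing u3 down its 1-map path: center (-1/2, 1/4), radius 1/12
tracing u2 down its 2-map path: center (4/9, -1/18), radius 1/81
tracing u4 down its 2-map path: center (19/36, 1/18), radius 1/90
tracing u1 down its 1-map path: center (-1/4, 0), radius 1/12


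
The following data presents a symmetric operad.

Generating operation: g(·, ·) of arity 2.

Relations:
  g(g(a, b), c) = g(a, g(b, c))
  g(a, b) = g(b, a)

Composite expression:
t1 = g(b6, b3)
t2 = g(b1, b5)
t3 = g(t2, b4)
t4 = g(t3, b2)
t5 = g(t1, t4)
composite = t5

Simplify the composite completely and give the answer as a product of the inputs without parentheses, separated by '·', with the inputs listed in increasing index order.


b1 · b2 · b3 · b4 · b5 · b6


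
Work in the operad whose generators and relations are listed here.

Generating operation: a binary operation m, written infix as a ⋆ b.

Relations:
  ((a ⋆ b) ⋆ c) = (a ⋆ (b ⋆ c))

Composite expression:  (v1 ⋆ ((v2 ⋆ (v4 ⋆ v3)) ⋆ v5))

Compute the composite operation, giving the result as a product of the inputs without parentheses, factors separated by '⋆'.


All parenthesizations of m agree; list the v-inputs left to right.
(v4 ⋆ v3) spells out as v4 ⋆ v3
(v2 ⋆ (v4 ⋆ v3)) spells out as v2 ⋆ v4 ⋆ v3
((v2 ⋆ (v4 ⋆ v3)) ⋆ v5) spells out as v2 ⋆ v4 ⋆ v3 ⋆ v5
(v1 ⋆ ((v2 ⋆ (v4 ⋆ v3)) ⋆ v5)) spells out as v1 ⋆ v2 ⋆ v4 ⋆ v3 ⋆ v5

v1 ⋆ v2 ⋆ v4 ⋆ v3 ⋆ v5


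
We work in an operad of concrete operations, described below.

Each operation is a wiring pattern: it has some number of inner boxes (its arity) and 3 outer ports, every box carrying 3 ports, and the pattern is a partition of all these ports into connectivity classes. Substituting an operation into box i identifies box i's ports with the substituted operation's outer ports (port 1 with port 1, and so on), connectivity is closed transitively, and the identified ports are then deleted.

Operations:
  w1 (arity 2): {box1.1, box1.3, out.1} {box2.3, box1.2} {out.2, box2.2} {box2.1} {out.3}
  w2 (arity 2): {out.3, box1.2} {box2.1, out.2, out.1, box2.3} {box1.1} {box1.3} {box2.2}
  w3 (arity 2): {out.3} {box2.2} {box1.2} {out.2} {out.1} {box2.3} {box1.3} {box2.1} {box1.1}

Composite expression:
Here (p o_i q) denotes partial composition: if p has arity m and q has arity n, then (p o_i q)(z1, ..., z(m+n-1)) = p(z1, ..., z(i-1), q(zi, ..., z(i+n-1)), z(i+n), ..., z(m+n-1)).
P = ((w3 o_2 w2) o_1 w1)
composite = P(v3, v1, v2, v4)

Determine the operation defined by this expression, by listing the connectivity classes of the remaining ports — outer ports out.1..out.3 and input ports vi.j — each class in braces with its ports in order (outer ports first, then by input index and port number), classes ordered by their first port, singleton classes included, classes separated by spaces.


{out.1} {out.2} {out.3} {v1.1} {v1.2} {v1.3, v3.2} {v2.1} {v2.2} {v2.3} {v3.1, v3.3} {v4.1, v4.3} {v4.2}

Two ports join when wires chain via w3-identified ports.
through w1, on inputs (v3, v1): {out.1, v3.1, v3.3} {out.2, v1.2} {out.3} {v1.1} {v1.3, v3.2} (out.j = stage outer ports)
through w2, on inputs (v2, v4): {out.1, out.2, v4.1, v4.3} {out.3, v2.2} {v2.1} {v2.3} {v4.2} (out.j = stage outer ports)
through w3, on inputs (v3, v1, v2, v4): {out.1} {out.2} {out.3} {v1.1} {v1.2} {v1.3, v3.2} {v2.1} {v2.2} {v2.3} {v3.1, v3.3} {v4.1, v4.3} {v4.2} (out.j = stage outer ports)
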